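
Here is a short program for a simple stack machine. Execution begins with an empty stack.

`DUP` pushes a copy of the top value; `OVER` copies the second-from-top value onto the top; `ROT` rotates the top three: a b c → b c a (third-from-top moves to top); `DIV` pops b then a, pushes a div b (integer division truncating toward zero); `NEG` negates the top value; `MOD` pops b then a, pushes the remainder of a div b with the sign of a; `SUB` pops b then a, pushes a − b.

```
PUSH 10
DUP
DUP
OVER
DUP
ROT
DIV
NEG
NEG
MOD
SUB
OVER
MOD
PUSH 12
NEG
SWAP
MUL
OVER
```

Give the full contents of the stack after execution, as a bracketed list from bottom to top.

PUSH 10  [10]
DUP      [10, 10]
DUP      [10, 10, 10]
OVER     [10, 10, 10, 10]
DUP      [10, 10, 10, 10, 10]
ROT      [10, 10, 10, 10, 10]
DIV      [10, 10, 10, 1]
NEG      [10, 10, 10, -1]
NEG      [10, 10, 10, 1]
MOD      [10, 10, 0]
SUB      [10, 10]
OVER     [10, 10, 10]
MOD      [10, 0]
PUSH 12  [10, 0, 12]
NEG      [10, 0, -12]
SWAP     [10, -12, 0]
MUL      [10, 0]
OVER     [10, 0, 10]

[10, 0, 10]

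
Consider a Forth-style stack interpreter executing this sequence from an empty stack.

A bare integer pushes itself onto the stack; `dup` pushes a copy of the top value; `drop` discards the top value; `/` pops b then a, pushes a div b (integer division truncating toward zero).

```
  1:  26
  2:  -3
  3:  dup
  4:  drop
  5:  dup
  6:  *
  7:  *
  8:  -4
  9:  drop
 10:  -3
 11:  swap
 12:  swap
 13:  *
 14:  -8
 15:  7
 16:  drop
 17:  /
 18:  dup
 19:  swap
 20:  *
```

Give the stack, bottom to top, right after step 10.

26    26
-3    26 -3
dup   26 -3 -3
drop  26 -3
dup   26 -3 -3
*     26 9
*     234
-4    234 -4
drop  234
-3    234 -3

[234, -3]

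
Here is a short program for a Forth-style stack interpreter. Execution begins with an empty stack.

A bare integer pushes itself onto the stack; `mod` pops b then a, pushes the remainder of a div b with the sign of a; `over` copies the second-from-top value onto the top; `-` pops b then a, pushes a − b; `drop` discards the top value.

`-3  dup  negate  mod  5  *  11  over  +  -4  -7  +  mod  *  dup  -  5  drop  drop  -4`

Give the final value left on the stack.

-3     : -3
dup    : -3 -3
negate : -3 3
mod    : 0
5      : 0 5
*      : 0
11     : 0 11
over   : 0 11 0
+      : 0 11
-4     : 0 11 -4
-7     : 0 11 -4 -7
+      : 0 11 -11
mod    : 0 0
*      : 0
dup    : 0 0
-      : 0
5      : 0 5
drop   : 0
drop   : (empty)
-4     : -4

-4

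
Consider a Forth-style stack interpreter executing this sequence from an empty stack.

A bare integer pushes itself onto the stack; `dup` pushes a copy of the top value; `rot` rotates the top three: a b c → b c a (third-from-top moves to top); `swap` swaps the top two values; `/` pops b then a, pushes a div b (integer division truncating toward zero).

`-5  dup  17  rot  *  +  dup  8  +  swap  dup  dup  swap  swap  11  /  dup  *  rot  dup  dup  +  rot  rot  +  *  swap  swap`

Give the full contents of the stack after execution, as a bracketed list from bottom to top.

-5    -5
dup   -5 -5
17    -5 -5 17
rot   -5 17 -5
*     -5 -85
+     -90
dup   -90 -90
8     -90 -90 8
+     -90 -82
swap  -82 -90
dup   -82 -90 -90
dup   -82 -90 -90 -90
swap  -82 -90 -90 -90
swap  -82 -90 -90 -90
11    -82 -90 -90 -90 11
/     -82 -90 -90 -8
dup   -82 -90 -90 -8 -8
*     -82 -90 -90 64
rot   -82 -90 64 -90
dup   -82 -90 64 -90 -90
dup   -82 -90 64 -90 -90 -90
+     -82 -90 64 -90 -180
rot   -82 -90 -90 -180 64
rot   -82 -90 -180 64 -90
+     -82 -90 -180 -26
*     -82 -90 4680
swap  -82 4680 -90
swap  -82 -90 4680

[-82, -90, 4680]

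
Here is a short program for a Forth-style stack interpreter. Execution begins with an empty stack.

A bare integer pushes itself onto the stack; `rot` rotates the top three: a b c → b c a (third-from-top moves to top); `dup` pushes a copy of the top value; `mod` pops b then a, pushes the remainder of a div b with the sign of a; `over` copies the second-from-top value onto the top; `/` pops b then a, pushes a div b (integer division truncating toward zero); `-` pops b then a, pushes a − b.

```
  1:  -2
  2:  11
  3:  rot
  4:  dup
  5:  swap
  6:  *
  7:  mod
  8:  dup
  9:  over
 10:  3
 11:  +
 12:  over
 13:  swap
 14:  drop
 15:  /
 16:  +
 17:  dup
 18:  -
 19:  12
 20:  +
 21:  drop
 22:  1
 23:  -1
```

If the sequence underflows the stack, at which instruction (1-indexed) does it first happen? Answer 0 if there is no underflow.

-2  [-2]
11  [-2, 11]
rot  — needs 3 operands, stack has 2 → underflow

3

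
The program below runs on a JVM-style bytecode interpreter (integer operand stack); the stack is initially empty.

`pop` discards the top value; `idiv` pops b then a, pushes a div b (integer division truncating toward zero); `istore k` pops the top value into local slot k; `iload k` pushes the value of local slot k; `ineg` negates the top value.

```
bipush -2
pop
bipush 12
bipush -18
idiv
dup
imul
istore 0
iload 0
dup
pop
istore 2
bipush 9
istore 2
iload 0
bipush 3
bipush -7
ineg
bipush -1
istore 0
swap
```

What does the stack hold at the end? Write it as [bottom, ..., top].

bipush -2  → [-2]
pop        → []
bipush 12  → [12]
bipush -18 → [12, -18]
idiv       → [0]
dup        → [0, 0]
imul       → [0]
istore 0   → []
iload 0    → [0]
dup        → [0, 0]
pop        → [0]
istore 2   → []
bipush 9   → [9]
istore 2   → []
iload 0    → [0]
bipush 3   → [0, 3]
bipush -7  → [0, 3, -7]
ineg       → [0, 3, 7]
bipush -1  → [0, 3, 7, -1]
istore 0   → [0, 3, 7]
swap       → [0, 7, 3]

[0, 7, 3]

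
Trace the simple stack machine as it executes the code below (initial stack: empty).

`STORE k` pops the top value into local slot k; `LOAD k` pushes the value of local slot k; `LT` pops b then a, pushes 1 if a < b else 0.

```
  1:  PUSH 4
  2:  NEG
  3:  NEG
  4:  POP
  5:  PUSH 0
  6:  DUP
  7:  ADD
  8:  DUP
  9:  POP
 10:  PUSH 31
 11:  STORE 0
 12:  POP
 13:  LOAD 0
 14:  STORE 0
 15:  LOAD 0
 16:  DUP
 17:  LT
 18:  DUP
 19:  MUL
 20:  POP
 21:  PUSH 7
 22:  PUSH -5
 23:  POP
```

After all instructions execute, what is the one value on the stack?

PUSH 4   4
NEG      -4
NEG      4
POP      (empty)
PUSH 0   0
DUP      0 0
ADD      0
DUP      0 0
POP      0
PUSH 31  0 31
STORE 0  0
POP      (empty)
LOAD 0   31
STORE 0  (empty)
LOAD 0   31
DUP      31 31
LT       0
DUP      0 0
MUL      0
POP      (empty)
PUSH 7   7
PUSH -5  7 -5
POP      7

7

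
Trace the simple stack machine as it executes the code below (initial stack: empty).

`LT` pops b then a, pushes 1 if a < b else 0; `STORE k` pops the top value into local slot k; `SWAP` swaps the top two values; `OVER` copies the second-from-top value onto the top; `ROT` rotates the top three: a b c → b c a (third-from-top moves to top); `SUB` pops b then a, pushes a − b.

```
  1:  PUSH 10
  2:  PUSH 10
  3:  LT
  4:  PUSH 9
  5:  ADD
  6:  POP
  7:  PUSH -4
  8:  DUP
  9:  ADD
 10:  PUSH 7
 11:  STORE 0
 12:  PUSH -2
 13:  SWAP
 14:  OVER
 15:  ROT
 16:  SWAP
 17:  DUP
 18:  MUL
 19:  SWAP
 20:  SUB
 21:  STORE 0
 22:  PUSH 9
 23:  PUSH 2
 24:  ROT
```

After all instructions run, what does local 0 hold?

PUSH 10 -> [10]
PUSH 10 -> [10, 10]
LT      -> [0]
PUSH 9  -> [0, 9]
ADD     -> [9]
POP     -> []
PUSH -4 -> [-4]
DUP     -> [-4, -4]
ADD     -> [-8]
PUSH 7  -> [-8, 7]
STORE 0 -> [-8]
PUSH -2 -> [-8, -2]
SWAP    -> [-2, -8]
OVER    -> [-2, -8, -2]
ROT     -> [-8, -2, -2]
SWAP    -> [-8, -2, -2]
DUP     -> [-8, -2, -2, -2]
MUL     -> [-8, -2, 4]
SWAP    -> [-8, 4, -2]
SUB     -> [-8, 6]
STORE 0 -> [-8]
PUSH 9  -> [-8, 9]
PUSH 2  -> [-8, 9, 2]
ROT     -> [9, 2, -8]

6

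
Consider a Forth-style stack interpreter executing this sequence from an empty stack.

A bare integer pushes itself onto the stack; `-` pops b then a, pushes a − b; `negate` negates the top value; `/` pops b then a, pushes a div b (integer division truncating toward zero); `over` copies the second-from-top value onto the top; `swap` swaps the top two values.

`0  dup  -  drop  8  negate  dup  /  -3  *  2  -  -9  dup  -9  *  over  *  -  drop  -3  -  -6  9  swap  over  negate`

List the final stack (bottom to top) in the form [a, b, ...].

0       [0]
dup     [0, 0]
-       [0]
drop    []
8       [8]
negate  [-8]
dup     [-8, -8]
/       [1]
-3      [1, -3]
*       [-3]
2       [-3, 2]
-       [-5]
-9      [-5, -9]
dup     [-5, -9, -9]
-9      [-5, -9, -9, -9]
*       [-5, -9, 81]
over    [-5, -9, 81, -9]
*       [-5, -9, -729]
-       [-5, 720]
drop    [-5]
-3      [-5, -3]
-       [-2]
-6      [-2, -6]
9       [-2, -6, 9]
swap    [-2, 9, -6]
over    [-2, 9, -6, 9]
negate  [-2, 9, -6, -9]

[-2, 9, -6, -9]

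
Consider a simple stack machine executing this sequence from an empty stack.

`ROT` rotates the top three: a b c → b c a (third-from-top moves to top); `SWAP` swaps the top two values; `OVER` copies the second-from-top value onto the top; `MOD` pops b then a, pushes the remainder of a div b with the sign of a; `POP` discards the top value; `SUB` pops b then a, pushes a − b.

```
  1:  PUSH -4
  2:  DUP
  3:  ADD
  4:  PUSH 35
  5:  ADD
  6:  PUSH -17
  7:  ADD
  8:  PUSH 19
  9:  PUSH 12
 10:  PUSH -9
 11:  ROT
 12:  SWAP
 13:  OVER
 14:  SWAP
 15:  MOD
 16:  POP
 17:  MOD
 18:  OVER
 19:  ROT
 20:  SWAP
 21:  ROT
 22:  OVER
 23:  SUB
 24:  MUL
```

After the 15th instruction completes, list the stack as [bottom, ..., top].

PUSH -4  : -4
DUP      : -4 -4
ADD      : -8
PUSH 35  : -8 35
ADD      : 27
PUSH -17 : 27 -17
ADD      : 10
PUSH 19  : 10 19
PUSH 12  : 10 19 12
PUSH -9  : 10 19 12 -9
ROT      : 10 12 -9 19
SWAP     : 10 12 19 -9
OVER     : 10 12 19 -9 19
SWAP     : 10 12 19 19 -9
MOD      : 10 12 19 1

[10, 12, 19, 1]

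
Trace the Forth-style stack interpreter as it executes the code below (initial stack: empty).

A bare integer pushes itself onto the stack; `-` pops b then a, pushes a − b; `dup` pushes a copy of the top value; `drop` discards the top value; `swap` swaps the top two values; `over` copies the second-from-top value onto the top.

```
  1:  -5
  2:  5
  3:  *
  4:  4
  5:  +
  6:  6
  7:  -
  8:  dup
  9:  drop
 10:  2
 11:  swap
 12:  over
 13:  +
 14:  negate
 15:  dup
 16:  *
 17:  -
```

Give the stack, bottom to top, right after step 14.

[2, 25]

-5     → -5
5      → -5 5
*      → -25
4      → -25 4
+      → -21
6      → -21 6
-      → -27
dup    → -27 -27
drop   → -27
2      → -27 2
swap   → 2 -27
over   → 2 -27 2
+      → 2 -25
negate → 2 25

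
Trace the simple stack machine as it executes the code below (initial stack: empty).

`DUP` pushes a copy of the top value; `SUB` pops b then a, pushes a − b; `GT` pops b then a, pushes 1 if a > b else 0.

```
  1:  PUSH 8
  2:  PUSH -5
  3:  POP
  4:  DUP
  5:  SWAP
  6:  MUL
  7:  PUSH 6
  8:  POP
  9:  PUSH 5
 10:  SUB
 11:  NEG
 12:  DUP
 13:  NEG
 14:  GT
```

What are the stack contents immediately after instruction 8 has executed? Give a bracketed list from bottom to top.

[64]

PUSH 8  : [8]
PUSH -5 : [8, -5]
POP     : [8]
DUP     : [8, 8]
SWAP    : [8, 8]
MUL     : [64]
PUSH 6  : [64, 6]
POP     : [64]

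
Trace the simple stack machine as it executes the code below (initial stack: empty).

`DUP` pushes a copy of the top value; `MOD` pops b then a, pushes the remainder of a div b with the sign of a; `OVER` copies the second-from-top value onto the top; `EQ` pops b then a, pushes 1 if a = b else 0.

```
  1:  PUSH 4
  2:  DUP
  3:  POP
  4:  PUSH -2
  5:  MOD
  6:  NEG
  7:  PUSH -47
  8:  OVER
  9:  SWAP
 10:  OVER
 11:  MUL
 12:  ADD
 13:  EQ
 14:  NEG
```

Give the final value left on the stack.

PUSH 4    [4]
DUP       [4, 4]
POP       [4]
PUSH -2   [4, -2]
MOD       [0]
NEG       [0]
PUSH -47  [0, -47]
OVER      [0, -47, 0]
SWAP      [0, 0, -47]
OVER      [0, 0, -47, 0]
MUL       [0, 0, 0]
ADD       [0, 0]
EQ        [1]
NEG       [-1]

-1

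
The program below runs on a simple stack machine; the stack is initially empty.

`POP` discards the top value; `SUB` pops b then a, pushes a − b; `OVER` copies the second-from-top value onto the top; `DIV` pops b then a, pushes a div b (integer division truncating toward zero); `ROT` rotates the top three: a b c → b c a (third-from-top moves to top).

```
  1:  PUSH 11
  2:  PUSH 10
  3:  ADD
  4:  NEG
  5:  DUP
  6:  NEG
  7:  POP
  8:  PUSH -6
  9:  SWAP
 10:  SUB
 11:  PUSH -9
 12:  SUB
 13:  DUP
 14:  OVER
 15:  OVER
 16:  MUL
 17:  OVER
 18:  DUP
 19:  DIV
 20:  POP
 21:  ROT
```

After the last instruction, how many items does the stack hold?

PUSH 11  [11]
PUSH 10  [11, 10]
ADD      [21]
NEG      [-21]
DUP      [-21, -21]
NEG      [-21, 21]
POP      [-21]
PUSH -6  [-21, -6]
SWAP     [-6, -21]
SUB      [15]
PUSH -9  [15, -9]
SUB      [24]
DUP      [24, 24]
OVER     [24, 24, 24]
OVER     [24, 24, 24, 24]
MUL      [24, 24, 576]
OVER     [24, 24, 576, 24]
DUP      [24, 24, 576, 24, 24]
DIV      [24, 24, 576, 1]
POP      [24, 24, 576]
ROT      [24, 576, 24]

3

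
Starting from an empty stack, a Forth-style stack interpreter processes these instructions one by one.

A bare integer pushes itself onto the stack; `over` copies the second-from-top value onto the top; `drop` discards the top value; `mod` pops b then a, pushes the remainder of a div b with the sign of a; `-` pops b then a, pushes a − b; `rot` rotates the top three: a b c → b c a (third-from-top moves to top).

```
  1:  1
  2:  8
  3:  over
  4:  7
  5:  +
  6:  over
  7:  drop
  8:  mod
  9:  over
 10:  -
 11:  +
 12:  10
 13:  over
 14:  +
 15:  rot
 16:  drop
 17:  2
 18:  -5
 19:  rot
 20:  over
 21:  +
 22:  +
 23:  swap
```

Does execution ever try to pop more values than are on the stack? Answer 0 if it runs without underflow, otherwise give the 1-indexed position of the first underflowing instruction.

15

1    -> 1
8    -> 1 8
over -> 1 8 1
7    -> 1 8 1 7
+    -> 1 8 8
over -> 1 8 8 8
drop -> 1 8 8
mod  -> 1 0
over -> 1 0 1
-    -> 1 -1
+    -> 0
10   -> 0 10
over -> 0 10 0
+    -> 0 10
rot  — needs 3 operands, stack has 2 → underflow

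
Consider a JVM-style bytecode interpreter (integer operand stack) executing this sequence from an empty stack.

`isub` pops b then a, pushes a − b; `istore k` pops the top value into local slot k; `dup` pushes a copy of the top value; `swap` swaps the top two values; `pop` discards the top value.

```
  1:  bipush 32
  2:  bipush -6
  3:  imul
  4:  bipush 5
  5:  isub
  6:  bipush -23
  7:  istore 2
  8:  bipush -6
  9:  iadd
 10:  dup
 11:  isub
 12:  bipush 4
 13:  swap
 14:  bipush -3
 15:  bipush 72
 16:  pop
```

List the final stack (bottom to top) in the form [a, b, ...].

bipush 32  → [32]
bipush -6  → [32, -6]
imul       → [-192]
bipush 5   → [-192, 5]
isub       → [-197]
bipush -23 → [-197, -23]
istore 2   → [-197]
bipush -6  → [-197, -6]
iadd       → [-203]
dup        → [-203, -203]
isub       → [0]
bipush 4   → [0, 4]
swap       → [4, 0]
bipush -3  → [4, 0, -3]
bipush 72  → [4, 0, -3, 72]
pop        → [4, 0, -3]

[4, 0, -3]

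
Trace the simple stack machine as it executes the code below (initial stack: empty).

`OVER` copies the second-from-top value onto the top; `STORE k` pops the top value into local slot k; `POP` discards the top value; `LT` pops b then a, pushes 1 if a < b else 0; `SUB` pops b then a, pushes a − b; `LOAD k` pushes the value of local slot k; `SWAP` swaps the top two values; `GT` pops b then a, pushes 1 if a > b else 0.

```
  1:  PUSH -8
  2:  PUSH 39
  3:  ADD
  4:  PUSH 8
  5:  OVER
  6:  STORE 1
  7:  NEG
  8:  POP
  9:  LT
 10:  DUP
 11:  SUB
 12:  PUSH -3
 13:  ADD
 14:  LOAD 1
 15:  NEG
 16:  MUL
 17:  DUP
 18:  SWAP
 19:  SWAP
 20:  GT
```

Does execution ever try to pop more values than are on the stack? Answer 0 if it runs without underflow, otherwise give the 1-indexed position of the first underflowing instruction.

9

PUSH -8 : [-8]
PUSH 39 : [-8, 39]
ADD     : [31]
PUSH 8  : [31, 8]
OVER    : [31, 8, 31]
STORE 1 : [31, 8]
NEG     : [31, -8]
POP     : [31]
LT  — needs 2 operands, stack has 1 → underflow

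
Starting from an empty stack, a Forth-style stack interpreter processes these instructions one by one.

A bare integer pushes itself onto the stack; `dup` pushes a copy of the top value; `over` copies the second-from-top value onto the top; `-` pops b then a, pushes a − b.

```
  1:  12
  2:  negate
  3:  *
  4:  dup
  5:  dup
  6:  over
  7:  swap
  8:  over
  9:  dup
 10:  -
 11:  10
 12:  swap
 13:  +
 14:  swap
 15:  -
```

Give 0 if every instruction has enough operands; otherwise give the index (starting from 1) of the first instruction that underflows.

3

12     : [12]
negate : [-12]
*  — needs 2 operands, stack has 1 → underflow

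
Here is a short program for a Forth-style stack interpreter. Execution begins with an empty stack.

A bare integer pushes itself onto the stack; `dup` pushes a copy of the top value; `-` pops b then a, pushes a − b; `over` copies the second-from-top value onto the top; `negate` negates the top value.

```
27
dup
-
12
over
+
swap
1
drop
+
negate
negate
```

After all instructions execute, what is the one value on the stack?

27     : 27
dup    : 27 27
-      : 0
12     : 0 12
over   : 0 12 0
+      : 0 12
swap   : 12 0
1      : 12 0 1
drop   : 12 0
+      : 12
negate : -12
negate : 12

12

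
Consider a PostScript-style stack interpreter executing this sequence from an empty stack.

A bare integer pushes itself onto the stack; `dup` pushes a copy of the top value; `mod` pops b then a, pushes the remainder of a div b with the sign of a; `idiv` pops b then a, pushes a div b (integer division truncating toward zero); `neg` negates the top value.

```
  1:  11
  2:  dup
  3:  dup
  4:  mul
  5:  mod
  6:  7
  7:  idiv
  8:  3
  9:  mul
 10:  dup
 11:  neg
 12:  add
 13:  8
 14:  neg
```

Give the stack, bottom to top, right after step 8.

11   -> 11
dup  -> 11 11
dup  -> 11 11 11
mul  -> 11 121
mod  -> 11
7    -> 11 7
idiv -> 1
3    -> 1 3

[1, 3]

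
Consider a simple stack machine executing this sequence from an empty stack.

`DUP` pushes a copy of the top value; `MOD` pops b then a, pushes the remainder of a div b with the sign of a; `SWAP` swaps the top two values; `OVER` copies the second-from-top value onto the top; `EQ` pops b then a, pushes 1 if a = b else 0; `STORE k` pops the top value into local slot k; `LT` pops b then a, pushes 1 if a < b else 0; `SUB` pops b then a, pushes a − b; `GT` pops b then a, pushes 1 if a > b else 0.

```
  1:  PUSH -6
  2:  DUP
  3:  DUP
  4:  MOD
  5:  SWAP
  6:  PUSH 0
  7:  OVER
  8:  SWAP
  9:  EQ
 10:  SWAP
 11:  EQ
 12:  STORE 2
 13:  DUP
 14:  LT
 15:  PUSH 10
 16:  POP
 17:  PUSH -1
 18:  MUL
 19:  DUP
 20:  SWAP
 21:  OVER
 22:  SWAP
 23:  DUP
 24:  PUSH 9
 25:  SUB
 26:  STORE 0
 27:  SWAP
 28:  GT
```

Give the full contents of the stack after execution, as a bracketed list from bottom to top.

PUSH -6 : [-6]
DUP     : [-6, -6]
DUP     : [-6, -6, -6]
MOD     : [-6, 0]
SWAP    : [0, -6]
PUSH 0  : [0, -6, 0]
OVER    : [0, -6, 0, -6]
SWAP    : [0, -6, -6, 0]
EQ      : [0, -6, 0]
SWAP    : [0, 0, -6]
EQ      : [0, 0]
STORE 2 : [0]
DUP     : [0, 0]
LT      : [0]
PUSH 10 : [0, 10]
POP     : [0]
PUSH -1 : [0, -1]
MUL     : [0]
DUP     : [0, 0]
SWAP    : [0, 0]
OVER    : [0, 0, 0]
SWAP    : [0, 0, 0]
DUP     : [0, 0, 0, 0]
PUSH 9  : [0, 0, 0, 0, 9]
SUB     : [0, 0, 0, -9]
STORE 0 : [0, 0, 0]
SWAP    : [0, 0, 0]
GT      : [0, 0]

[0, 0]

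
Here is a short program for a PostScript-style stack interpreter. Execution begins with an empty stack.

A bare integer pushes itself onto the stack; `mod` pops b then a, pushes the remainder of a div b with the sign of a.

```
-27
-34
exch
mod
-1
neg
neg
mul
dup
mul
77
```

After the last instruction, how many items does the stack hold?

-27  : -27
-34  : -27 -34
exch : -34 -27
mod  : -7
-1   : -7 -1
neg  : -7 1
neg  : -7 -1
mul  : 7
dup  : 7 7
mul  : 49
77   : 49 77

2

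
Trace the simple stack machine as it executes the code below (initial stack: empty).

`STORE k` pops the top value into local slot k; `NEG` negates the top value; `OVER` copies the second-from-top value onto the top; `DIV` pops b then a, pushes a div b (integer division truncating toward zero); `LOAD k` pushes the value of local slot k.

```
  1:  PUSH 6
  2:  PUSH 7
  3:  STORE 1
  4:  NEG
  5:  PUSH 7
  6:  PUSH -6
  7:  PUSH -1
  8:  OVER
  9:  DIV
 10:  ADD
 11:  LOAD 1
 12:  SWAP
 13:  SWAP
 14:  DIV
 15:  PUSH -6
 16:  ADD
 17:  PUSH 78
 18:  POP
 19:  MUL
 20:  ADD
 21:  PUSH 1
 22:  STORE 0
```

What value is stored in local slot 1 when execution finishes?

PUSH 6  -> [6]
PUSH 7  -> [6, 7]
STORE 1 -> [6]
NEG     -> [-6]
PUSH 7  -> [-6, 7]
PUSH -6 -> [-6, 7, -6]
PUSH -1 -> [-6, 7, -6, -1]
OVER    -> [-6, 7, -6, -1, -6]
DIV     -> [-6, 7, -6, 0]
ADD     -> [-6, 7, -6]
LOAD 1  -> [-6, 7, -6, 7]
SWAP    -> [-6, 7, 7, -6]
SWAP    -> [-6, 7, -6, 7]
DIV     -> [-6, 7, 0]
PUSH -6 -> [-6, 7, 0, -6]
ADD     -> [-6, 7, -6]
PUSH 78 -> [-6, 7, -6, 78]
POP     -> [-6, 7, -6]
MUL     -> [-6, -42]
ADD     -> [-48]
PUSH 1  -> [-48, 1]
STORE 0 -> [-48]

7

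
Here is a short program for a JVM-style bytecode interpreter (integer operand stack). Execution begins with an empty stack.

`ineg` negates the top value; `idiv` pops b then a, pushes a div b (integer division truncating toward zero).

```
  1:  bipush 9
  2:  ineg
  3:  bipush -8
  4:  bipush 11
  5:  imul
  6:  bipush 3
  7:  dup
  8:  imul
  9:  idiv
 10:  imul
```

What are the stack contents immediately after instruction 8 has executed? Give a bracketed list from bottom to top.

[-9, -88, 9]

bipush 9   [9]
ineg       [-9]
bipush -8  [-9, -8]
bipush 11  [-9, -8, 11]
imul       [-9, -88]
bipush 3   [-9, -88, 3]
dup        [-9, -88, 3, 3]
imul       [-9, -88, 9]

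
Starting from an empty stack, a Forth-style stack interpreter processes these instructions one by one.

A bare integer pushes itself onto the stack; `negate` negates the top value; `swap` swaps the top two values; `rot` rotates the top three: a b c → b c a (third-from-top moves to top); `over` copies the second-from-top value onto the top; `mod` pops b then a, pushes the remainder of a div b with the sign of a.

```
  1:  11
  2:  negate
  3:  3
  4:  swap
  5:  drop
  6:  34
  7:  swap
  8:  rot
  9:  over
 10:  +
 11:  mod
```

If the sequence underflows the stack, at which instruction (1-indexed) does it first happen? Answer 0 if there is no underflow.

11     -> [11]
negate -> [-11]
3      -> [-11, 3]
swap   -> [3, -11]
drop   -> [3]
34     -> [3, 34]
swap   -> [34, 3]
rot  — needs 3 operands, stack has 2 → underflow

8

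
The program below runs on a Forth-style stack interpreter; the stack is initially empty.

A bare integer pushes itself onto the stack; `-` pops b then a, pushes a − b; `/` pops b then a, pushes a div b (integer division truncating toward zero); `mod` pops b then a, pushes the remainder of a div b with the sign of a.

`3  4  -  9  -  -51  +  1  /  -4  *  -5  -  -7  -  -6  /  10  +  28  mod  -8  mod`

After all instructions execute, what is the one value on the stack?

-4

3   : [3]
4   : [3, 4]
-   : [-1]
9   : [-1, 9]
-   : [-10]
-51 : [-10, -51]
+   : [-61]
1   : [-61, 1]
/   : [-61]
-4  : [-61, -4]
*   : [244]
-5  : [244, -5]
-   : [249]
-7  : [249, -7]
-   : [256]
-6  : [256, -6]
/   : [-42]
10  : [-42, 10]
+   : [-32]
28  : [-32, 28]
mod : [-4]
-8  : [-4, -8]
mod : [-4]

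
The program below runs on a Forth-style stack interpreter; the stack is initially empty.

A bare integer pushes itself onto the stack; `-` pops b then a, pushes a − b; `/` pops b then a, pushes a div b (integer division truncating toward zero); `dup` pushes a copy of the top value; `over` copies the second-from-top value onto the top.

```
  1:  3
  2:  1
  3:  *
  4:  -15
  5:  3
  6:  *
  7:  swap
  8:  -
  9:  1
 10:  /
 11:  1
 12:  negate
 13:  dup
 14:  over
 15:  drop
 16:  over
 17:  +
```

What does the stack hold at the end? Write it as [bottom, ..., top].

3      : [3]
1      : [3, 1]
*      : [3]
-15    : [3, -15]
3      : [3, -15, 3]
*      : [3, -45]
swap   : [-45, 3]
-      : [-48]
1      : [-48, 1]
/      : [-48]
1      : [-48, 1]
negate : [-48, -1]
dup    : [-48, -1, -1]
over   : [-48, -1, -1, -1]
drop   : [-48, -1, -1]
over   : [-48, -1, -1, -1]
+      : [-48, -1, -2]

[-48, -1, -2]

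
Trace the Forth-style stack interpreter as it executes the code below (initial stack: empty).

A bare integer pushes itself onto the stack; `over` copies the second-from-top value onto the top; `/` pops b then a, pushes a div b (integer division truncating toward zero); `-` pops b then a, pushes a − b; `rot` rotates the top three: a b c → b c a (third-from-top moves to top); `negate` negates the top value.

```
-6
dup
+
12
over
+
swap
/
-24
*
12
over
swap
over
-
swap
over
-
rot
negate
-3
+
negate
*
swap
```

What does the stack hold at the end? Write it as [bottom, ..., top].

-6      [-6]
dup     [-6, -6]
+       [-12]
12      [-12, 12]
over    [-12, 12, -12]
+       [-12, 0]
swap    [0, -12]
/       [0]
-24     [0, -24]
*       [0]
12      [0, 12]
over    [0, 12, 0]
swap    [0, 0, 12]
over    [0, 0, 12, 0]
-       [0, 0, 12]
swap    [0, 12, 0]
over    [0, 12, 0, 12]
-       [0, 12, -12]
rot     [12, -12, 0]
negate  [12, -12, 0]
-3      [12, -12, 0, -3]
+       [12, -12, -3]
negate  [12, -12, 3]
*       [12, -36]
swap    [-36, 12]

[-36, 12]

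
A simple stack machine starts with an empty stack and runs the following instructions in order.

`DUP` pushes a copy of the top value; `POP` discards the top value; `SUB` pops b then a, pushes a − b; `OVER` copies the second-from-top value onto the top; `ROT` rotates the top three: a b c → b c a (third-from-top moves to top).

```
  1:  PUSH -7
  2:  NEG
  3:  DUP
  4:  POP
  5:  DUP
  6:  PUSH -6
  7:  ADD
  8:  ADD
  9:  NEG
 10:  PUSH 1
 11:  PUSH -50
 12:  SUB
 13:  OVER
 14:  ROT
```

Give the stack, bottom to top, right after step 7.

PUSH -7 : [-7]
NEG     : [7]
DUP     : [7, 7]
POP     : [7]
DUP     : [7, 7]
PUSH -6 : [7, 7, -6]
ADD     : [7, 1]

[7, 1]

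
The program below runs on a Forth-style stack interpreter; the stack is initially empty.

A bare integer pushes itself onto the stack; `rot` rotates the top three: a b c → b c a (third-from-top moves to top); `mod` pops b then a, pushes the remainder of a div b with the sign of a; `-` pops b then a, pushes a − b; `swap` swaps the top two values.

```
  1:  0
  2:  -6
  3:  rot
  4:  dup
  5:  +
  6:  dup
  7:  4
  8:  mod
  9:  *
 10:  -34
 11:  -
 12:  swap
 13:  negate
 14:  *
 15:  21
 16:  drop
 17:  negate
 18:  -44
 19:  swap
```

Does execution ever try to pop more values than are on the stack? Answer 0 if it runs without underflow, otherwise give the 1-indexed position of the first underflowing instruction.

3

0  → 0
-6 → 0 -6
rot  — needs 3 operands, stack has 2 → underflow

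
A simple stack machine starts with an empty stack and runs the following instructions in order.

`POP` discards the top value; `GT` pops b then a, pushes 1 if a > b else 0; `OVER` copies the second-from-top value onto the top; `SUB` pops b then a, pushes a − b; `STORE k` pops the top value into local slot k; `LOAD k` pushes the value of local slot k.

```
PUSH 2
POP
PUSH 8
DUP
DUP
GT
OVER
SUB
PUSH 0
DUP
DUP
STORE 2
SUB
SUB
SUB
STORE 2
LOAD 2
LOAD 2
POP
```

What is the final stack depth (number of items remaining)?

1

PUSH 2   2
POP      (empty)
PUSH 8   8
DUP      8 8
DUP      8 8 8
GT       8 0
OVER     8 0 8
SUB      8 -8
PUSH 0   8 -8 0
DUP      8 -8 0 0
DUP      8 -8 0 0 0
STORE 2  8 -8 0 0
SUB      8 -8 0
SUB      8 -8
SUB      16
STORE 2  (empty)
LOAD 2   16
LOAD 2   16 16
POP      16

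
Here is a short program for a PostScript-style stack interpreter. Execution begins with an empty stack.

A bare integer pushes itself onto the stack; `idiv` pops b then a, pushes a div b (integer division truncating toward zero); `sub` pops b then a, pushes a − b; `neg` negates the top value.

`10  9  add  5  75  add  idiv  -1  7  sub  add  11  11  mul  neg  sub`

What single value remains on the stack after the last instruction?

113

10   : 10
9    : 10 9
add  : 19
5    : 19 5
75   : 19 5 75
add  : 19 80
idiv : 0
-1   : 0 -1
7    : 0 -1 7
sub  : 0 -8
add  : -8
11   : -8 11
11   : -8 11 11
mul  : -8 121
neg  : -8 -121
sub  : 113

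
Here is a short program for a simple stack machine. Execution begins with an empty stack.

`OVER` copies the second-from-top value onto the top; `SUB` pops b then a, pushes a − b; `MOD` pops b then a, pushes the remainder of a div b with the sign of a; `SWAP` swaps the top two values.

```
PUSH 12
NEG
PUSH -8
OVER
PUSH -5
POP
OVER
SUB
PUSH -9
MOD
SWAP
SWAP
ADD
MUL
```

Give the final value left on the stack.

144

PUSH 12 -> 12
NEG     -> -12
PUSH -8 -> -12 -8
OVER    -> -12 -8 -12
PUSH -5 -> -12 -8 -12 -5
POP     -> -12 -8 -12
OVER    -> -12 -8 -12 -8
SUB     -> -12 -8 -4
PUSH -9 -> -12 -8 -4 -9
MOD     -> -12 -8 -4
SWAP    -> -12 -4 -8
SWAP    -> -12 -8 -4
ADD     -> -12 -12
MUL     -> 144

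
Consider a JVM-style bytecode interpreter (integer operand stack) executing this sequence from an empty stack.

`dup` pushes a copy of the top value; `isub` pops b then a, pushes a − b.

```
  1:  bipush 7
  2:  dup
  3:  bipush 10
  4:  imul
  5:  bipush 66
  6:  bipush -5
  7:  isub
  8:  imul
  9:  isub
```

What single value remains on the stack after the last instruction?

bipush 7   [7]
dup        [7, 7]
bipush 10  [7, 7, 10]
imul       [7, 70]
bipush 66  [7, 70, 66]
bipush -5  [7, 70, 66, -5]
isub       [7, 70, 71]
imul       [7, 4970]
isub       [-4963]

-4963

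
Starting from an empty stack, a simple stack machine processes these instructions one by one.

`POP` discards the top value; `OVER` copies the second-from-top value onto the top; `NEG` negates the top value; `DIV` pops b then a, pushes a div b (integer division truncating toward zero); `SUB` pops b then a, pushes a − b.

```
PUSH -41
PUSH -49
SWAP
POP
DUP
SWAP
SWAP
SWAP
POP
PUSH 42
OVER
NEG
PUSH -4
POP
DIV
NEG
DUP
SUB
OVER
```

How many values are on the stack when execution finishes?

PUSH -41 → [-41]
PUSH -49 → [-41, -49]
SWAP     → [-49, -41]
POP      → [-49]
DUP      → [-49, -49]
SWAP     → [-49, -49]
SWAP     → [-49, -49]
SWAP     → [-49, -49]
POP      → [-49]
PUSH 42  → [-49, 42]
OVER     → [-49, 42, -49]
NEG      → [-49, 42, 49]
PUSH -4  → [-49, 42, 49, -4]
POP      → [-49, 42, 49]
DIV      → [-49, 0]
NEG      → [-49, 0]
DUP      → [-49, 0, 0]
SUB      → [-49, 0]
OVER     → [-49, 0, -49]

3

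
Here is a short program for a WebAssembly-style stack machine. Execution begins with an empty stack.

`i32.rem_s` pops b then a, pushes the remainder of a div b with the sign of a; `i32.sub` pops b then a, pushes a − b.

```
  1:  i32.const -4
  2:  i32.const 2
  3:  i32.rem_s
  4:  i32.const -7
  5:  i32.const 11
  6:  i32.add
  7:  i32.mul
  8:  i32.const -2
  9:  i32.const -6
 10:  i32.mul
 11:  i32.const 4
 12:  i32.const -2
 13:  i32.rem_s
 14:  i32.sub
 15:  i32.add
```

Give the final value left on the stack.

12

i32.const -4 → [-4]
i32.const 2  → [-4, 2]
i32.rem_s    → [0]
i32.const -7 → [0, -7]
i32.const 11 → [0, -7, 11]
i32.add      → [0, 4]
i32.mul      → [0]
i32.const -2 → [0, -2]
i32.const -6 → [0, -2, -6]
i32.mul      → [0, 12]
i32.const 4  → [0, 12, 4]
i32.const -2 → [0, 12, 4, -2]
i32.rem_s    → [0, 12, 0]
i32.sub      → [0, 12]
i32.add      → [12]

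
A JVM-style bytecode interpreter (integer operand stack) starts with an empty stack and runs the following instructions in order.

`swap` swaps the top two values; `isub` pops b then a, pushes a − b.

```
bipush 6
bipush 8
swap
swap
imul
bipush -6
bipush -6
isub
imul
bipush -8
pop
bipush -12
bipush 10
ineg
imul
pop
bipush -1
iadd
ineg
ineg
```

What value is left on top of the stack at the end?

-1

bipush 6    6
bipush 8    6 8
swap        8 6
swap        6 8
imul        48
bipush -6   48 -6
bipush -6   48 -6 -6
isub        48 0
imul        0
bipush -8   0 -8
pop         0
bipush -12  0 -12
bipush 10   0 -12 10
ineg        0 -12 -10
imul        0 120
pop         0
bipush -1   0 -1
iadd        -1
ineg        1
ineg        -1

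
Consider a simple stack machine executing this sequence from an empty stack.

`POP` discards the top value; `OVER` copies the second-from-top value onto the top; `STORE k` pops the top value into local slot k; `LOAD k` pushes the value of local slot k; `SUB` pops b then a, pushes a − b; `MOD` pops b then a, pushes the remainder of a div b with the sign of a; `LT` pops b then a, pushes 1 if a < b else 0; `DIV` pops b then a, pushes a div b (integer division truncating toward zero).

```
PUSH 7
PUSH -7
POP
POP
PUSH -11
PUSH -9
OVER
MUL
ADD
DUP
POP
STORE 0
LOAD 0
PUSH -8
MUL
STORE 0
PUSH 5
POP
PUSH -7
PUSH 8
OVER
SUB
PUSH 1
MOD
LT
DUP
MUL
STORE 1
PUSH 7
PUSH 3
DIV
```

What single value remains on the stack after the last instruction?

2

PUSH 7   -> 7
PUSH -7  -> 7 -7
POP      -> 7
POP      -> (empty)
PUSH -11 -> -11
PUSH -9  -> -11 -9
OVER     -> -11 -9 -11
MUL      -> -11 99
ADD      -> 88
DUP      -> 88 88
POP      -> 88
STORE 0  -> (empty)
LOAD 0   -> 88
PUSH -8  -> 88 -8
MUL      -> -704
STORE 0  -> (empty)
PUSH 5   -> 5
POP      -> (empty)
PUSH -7  -> -7
PUSH 8   -> -7 8
OVER     -> -7 8 -7
SUB      -> -7 15
PUSH 1   -> -7 15 1
MOD      -> -7 0
LT       -> 1
DUP      -> 1 1
MUL      -> 1
STORE 1  -> (empty)
PUSH 7   -> 7
PUSH 3   -> 7 3
DIV      -> 2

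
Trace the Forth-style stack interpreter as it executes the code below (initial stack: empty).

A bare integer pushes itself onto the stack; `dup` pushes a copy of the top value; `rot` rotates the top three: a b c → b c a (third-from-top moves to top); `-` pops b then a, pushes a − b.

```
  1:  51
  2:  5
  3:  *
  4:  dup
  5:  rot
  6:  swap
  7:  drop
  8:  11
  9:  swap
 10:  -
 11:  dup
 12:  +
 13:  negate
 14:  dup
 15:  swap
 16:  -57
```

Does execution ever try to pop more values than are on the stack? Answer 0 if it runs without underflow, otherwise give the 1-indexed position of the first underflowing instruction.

5

51  : [51]
5   : [51, 5]
*   : [255]
dup : [255, 255]
rot  — needs 3 operands, stack has 2 → underflow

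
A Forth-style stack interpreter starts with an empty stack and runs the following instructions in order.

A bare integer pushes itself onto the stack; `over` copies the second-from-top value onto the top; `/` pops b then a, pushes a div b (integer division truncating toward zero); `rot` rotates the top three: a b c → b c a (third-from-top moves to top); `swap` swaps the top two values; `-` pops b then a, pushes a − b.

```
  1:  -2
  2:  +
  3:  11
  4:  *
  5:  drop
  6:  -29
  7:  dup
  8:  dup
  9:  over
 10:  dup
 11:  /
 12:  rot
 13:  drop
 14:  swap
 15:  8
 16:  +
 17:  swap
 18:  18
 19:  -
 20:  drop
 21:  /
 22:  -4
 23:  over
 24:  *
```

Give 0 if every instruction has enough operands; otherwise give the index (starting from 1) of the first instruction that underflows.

2

-2 : -2
+  — needs 2 operands, stack has 1 → underflow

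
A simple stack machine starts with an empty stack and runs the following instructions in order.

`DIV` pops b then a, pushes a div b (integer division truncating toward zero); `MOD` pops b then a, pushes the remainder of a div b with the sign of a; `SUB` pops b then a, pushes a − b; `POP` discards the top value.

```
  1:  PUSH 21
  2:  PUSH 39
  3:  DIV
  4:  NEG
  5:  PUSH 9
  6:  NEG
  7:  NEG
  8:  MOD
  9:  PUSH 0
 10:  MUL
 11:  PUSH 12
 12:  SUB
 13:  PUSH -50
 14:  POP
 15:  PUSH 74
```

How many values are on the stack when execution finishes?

PUSH 21   [21]
PUSH 39   [21, 39]
DIV       [0]
NEG       [0]
PUSH 9    [0, 9]
NEG       [0, -9]
NEG       [0, 9]
MOD       [0]
PUSH 0    [0, 0]
MUL       [0]
PUSH 12   [0, 12]
SUB       [-12]
PUSH -50  [-12, -50]
POP       [-12]
PUSH 74   [-12, 74]

2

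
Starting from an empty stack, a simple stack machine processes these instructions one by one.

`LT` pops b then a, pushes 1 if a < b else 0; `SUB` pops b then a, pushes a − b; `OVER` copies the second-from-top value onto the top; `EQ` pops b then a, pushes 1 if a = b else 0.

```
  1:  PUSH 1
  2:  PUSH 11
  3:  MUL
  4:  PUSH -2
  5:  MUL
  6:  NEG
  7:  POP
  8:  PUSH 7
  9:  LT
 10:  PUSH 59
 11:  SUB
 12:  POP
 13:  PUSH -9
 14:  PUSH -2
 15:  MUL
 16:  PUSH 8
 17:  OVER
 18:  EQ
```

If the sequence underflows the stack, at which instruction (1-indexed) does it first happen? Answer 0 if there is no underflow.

9

PUSH 1  → [1]
PUSH 11 → [1, 11]
MUL     → [11]
PUSH -2 → [11, -2]
MUL     → [-22]
NEG     → [22]
POP     → []
PUSH 7  → [7]
LT  — needs 2 operands, stack has 1 → underflow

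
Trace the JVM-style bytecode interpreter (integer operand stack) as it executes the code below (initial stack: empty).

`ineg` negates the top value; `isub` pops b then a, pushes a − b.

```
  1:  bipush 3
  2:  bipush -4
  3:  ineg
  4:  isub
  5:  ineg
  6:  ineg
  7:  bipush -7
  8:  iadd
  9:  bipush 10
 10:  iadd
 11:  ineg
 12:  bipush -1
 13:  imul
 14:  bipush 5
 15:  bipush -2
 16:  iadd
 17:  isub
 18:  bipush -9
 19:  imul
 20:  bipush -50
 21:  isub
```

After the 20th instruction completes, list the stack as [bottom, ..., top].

[9, -50]

bipush 3    [3]
bipush -4   [3, -4]
ineg        [3, 4]
isub        [-1]
ineg        [1]
ineg        [-1]
bipush -7   [-1, -7]
iadd        [-8]
bipush 10   [-8, 10]
iadd        [2]
ineg        [-2]
bipush -1   [-2, -1]
imul        [2]
bipush 5    [2, 5]
bipush -2   [2, 5, -2]
iadd        [2, 3]
isub        [-1]
bipush -9   [-1, -9]
imul        [9]
bipush -50  [9, -50]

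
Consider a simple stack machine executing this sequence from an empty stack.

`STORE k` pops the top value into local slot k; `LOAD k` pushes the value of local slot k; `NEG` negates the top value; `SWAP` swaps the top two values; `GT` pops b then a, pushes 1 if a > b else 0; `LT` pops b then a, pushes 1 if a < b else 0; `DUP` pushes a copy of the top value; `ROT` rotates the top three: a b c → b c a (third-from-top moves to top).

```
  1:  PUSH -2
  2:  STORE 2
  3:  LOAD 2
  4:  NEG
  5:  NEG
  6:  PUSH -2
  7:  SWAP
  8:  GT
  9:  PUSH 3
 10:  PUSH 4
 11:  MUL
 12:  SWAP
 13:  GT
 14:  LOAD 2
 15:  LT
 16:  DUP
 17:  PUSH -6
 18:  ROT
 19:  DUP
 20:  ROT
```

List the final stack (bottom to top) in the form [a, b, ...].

PUSH -2 → -2
STORE 2 → (empty)
LOAD 2  → -2
NEG     → 2
NEG     → -2
PUSH -2 → -2 -2
SWAP    → -2 -2
GT      → 0
PUSH 3  → 0 3
PUSH 4  → 0 3 4
MUL     → 0 12
SWAP    → 12 0
GT      → 1
LOAD 2  → 1 -2
LT      → 0
DUP     → 0 0
PUSH -6 → 0 0 -6
ROT     → 0 -6 0
DUP     → 0 -6 0 0
ROT     → 0 0 0 -6

[0, 0, 0, -6]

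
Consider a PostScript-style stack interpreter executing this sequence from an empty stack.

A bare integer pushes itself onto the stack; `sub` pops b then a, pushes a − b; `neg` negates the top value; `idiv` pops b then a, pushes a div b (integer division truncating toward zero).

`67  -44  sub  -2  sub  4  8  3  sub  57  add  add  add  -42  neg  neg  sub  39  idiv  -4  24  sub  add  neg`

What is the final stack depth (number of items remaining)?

1

67   -> 67
-44  -> 67 -44
sub  -> 111
-2   -> 111 -2
sub  -> 113
4    -> 113 4
8    -> 113 4 8
3    -> 113 4 8 3
sub  -> 113 4 5
57   -> 113 4 5 57
add  -> 113 4 62
add  -> 113 66
add  -> 179
-42  -> 179 -42
neg  -> 179 42
neg  -> 179 -42
sub  -> 221
39   -> 221 39
idiv -> 5
-4   -> 5 -4
24   -> 5 -4 24
sub  -> 5 -28
add  -> -23
neg  -> 23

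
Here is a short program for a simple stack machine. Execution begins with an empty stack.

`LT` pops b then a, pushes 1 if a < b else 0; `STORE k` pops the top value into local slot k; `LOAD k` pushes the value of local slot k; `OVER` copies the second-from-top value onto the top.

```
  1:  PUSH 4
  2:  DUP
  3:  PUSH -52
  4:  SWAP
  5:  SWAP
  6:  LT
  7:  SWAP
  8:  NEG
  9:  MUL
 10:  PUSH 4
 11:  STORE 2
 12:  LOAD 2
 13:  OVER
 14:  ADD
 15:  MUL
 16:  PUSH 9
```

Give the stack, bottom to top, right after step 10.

[0, 4]

PUSH 4   → [4]
DUP      → [4, 4]
PUSH -52 → [4, 4, -52]
SWAP     → [4, -52, 4]
SWAP     → [4, 4, -52]
LT       → [4, 0]
SWAP     → [0, 4]
NEG      → [0, -4]
MUL      → [0]
PUSH 4   → [0, 4]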